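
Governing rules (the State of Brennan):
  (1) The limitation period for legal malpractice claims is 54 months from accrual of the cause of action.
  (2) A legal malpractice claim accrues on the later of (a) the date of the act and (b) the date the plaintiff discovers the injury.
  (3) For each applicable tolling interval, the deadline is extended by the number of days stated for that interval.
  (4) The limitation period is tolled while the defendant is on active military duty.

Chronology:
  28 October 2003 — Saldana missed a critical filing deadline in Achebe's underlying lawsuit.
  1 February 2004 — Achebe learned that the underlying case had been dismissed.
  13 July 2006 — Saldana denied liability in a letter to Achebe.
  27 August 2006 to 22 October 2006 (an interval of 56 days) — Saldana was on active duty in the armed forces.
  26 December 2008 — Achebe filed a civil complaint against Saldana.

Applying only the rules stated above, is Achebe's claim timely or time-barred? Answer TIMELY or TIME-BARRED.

TIME-BARRED

Taking the later of the act (28 October 2003) and discovery (1 February 2004), the claim accrued on 1 February 2004.
The untolled deadline — 54 months after 1 February 2004 — is 1 August 2008.
Because the defendant's active military service ran from 27 August 2006 to 22 October 2006, the deadline is extended by 56 days to 26 September 2008.
The other events in the timeline have no effect on the limitation period under the stated rules.
Achebe filed on 26 December 2008, after the 26 September 2008 deadline, so the action is time-barred.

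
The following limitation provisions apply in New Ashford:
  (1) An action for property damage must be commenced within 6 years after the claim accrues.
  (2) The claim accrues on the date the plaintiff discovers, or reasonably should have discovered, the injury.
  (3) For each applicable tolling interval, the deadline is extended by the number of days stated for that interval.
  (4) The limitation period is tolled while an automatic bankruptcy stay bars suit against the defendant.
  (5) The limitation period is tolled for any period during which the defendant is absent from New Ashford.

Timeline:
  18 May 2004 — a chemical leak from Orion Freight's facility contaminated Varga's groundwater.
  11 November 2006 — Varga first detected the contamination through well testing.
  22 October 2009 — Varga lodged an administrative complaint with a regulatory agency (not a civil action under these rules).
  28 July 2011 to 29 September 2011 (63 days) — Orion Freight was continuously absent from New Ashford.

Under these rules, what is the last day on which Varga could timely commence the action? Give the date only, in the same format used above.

The claim did not accrue until Varga discovered the injury on 11 November 2006; the 18 May 2004 act date does not start the clock under the stated rule.
The untolled deadline — 6 years after 11 November 2006 — is 11 November 2012.
Because the defendant's absence from the jurisdiction ran from 28 July 2011 to 29 September 2011, the deadline is extended by 63 days to 13 January 2013.
None of the other events listed affects the running of the period under the stated rules.

13 January 2013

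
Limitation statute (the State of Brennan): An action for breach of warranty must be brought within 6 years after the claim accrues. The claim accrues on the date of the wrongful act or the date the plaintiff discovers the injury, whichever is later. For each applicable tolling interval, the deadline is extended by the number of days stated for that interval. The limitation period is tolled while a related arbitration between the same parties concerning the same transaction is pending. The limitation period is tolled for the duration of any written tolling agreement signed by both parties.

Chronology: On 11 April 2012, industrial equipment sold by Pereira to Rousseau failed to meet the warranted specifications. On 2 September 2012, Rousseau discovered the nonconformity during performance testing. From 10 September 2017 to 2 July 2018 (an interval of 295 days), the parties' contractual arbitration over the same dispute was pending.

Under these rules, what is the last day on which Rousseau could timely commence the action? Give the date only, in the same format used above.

Because discovery on 2 September 2012 post-dates the 11 April 2012 act, accrual under the later-of rule falls on 2 September 2012.
6 years from 2 September 2012 is 2 September 2018.
Because the pending related arbitration ran from 10 September 2017 to 2 July 2018, the deadline is extended by 295 days to 24 June 2019.

24 June 2019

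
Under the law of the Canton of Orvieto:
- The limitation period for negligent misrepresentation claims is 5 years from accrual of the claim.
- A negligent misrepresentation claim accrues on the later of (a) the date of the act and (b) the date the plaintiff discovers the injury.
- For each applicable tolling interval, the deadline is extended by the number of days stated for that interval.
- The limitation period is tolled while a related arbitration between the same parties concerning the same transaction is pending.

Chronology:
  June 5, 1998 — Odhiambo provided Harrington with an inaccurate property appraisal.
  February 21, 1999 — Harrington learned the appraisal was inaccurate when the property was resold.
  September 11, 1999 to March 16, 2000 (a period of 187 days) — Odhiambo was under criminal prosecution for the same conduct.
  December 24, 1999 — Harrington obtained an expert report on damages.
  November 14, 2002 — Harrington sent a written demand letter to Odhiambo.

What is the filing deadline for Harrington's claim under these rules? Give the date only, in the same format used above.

February 21, 2004

Taking the later of the act (June 5, 1998) and discovery (February 21, 1999), the claim accrued on February 21, 1999.
Adding the 5 years base period to February 21, 1999 gives a deadline of February 21, 2004, before any tolling.
Although a criminal prosecution ran from September 11, 1999 to March 16, 2000, the stated rules do not make that a tolling event, so it is disregarded.
The other events in the timeline have no effect on the limitation period under the stated rules.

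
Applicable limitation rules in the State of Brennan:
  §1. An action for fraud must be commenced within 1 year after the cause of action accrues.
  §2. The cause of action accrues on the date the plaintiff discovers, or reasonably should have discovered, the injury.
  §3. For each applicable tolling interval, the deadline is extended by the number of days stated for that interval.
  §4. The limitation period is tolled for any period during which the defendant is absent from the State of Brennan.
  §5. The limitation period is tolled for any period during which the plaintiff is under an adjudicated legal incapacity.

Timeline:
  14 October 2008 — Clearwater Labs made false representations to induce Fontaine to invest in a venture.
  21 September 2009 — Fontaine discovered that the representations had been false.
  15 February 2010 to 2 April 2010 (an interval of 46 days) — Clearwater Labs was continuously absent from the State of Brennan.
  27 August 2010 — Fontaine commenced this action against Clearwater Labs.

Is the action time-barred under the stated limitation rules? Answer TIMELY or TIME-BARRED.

TIMELY

Accrual is tied to discovery, so the period began on 21 September 2009 rather than on 14 October 2008 when the act occurred.
1 year from 21 September 2009 is 21 September 2010.
Because the defendant's absence from the jurisdiction ran from 15 February 2010 to 2 April 2010, the deadline is extended by 46 days to 6 November 2010.
Fontaine filed on 27 August 2010, before the 6 November 2010 deadline, so the action is timely.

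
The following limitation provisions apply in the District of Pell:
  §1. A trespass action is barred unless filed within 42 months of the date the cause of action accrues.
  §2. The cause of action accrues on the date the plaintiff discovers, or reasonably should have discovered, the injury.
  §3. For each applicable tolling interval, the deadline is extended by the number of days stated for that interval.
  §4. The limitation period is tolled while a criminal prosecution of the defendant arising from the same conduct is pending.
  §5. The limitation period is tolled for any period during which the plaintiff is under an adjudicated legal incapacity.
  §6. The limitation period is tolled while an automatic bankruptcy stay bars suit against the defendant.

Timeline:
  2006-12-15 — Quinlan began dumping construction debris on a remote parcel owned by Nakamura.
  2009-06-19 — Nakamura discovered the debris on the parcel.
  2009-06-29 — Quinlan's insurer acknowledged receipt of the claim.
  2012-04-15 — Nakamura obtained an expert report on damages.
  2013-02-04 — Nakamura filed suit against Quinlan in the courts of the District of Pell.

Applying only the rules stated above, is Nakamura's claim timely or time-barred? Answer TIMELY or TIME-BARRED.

TIME-BARRED

The claim did not accrue until Nakamura discovered the injury on 2009-06-19; the 2006-12-15 act date does not start the clock under the stated rule.
42 months from 2009-06-19 is 2012-12-19.
The other events in the timeline have no effect on the limitation period under the stated rules.
Nakamura filed on 2013-02-04, after the 2012-12-19 deadline, so the action is time-barred.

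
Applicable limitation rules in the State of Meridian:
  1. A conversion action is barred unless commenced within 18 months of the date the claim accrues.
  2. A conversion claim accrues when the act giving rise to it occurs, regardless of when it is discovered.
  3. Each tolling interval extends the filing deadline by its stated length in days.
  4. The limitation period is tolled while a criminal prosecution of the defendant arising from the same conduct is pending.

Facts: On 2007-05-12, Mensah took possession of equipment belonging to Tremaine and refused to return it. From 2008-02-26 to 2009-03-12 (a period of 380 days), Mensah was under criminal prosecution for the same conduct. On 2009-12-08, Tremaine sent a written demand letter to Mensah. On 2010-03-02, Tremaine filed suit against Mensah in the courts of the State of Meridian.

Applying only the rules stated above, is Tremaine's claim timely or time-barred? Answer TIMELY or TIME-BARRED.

TIME-BARRED

The claim accrued on 2007-05-12, the date of the act.
The untolled deadline — 18 months after 2007-05-12 — is 2008-11-12.
Because the pending criminal prosecution ran from 2008-02-26 to 2009-03-12, the deadline is extended by 380 days to 2009-11-27.
Nothing else in the chronology tolls or restarts the period.
Tremaine filed on 2010-03-02, after the 2009-11-27 deadline, so the action is time-barred.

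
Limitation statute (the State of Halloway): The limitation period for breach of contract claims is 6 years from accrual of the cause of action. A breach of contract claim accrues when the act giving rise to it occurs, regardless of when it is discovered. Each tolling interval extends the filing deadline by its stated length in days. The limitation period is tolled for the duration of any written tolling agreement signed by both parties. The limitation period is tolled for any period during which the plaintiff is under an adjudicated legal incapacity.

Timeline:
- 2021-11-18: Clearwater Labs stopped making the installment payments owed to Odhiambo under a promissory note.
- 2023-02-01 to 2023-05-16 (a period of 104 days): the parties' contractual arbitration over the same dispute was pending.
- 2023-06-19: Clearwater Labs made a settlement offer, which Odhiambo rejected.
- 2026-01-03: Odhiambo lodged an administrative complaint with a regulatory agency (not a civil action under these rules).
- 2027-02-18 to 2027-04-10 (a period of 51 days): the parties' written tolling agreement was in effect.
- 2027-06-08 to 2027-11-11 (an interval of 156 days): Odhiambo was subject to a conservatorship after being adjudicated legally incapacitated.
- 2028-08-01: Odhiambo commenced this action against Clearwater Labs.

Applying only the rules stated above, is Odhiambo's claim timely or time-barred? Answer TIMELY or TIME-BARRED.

The limitation period began to run on 2021-11-18.
6 years from 2021-11-18 is 2027-11-18.
The period was tolled for 51 days by the written tolling agreement (2027-02-18 to 2027-04-10), pushing the deadline to 2028-01-08.
The period was tolled for 156 days by the plaintiff's legal incapacity (2027-06-08 to 2027-11-11), pushing the deadline to 2028-06-12.
The pending related arbitration from 2023-02-01 to 2023-05-16 does not toll the period, because no stated rule makes a pending arbitration a tolling event.
None of the other events listed affects the running of the period under the stated rules.
The 2028-08-01 filing falls after the 2028-06-12 deadline; the claim is time-barred.

TIME-BARRED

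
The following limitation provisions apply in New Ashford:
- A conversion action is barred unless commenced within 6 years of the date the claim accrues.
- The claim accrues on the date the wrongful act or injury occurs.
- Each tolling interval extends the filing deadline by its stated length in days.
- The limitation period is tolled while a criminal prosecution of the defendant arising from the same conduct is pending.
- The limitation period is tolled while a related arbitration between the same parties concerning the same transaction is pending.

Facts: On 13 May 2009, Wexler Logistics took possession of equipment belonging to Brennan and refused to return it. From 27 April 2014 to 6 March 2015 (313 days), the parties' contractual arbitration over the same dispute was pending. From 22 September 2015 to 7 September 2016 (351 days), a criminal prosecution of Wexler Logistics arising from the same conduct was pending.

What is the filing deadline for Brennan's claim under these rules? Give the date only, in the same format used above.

7 March 2017

The limitation period began to run on 13 May 2009.
The untolled deadline — 6 years after 13 May 2009 — is 13 May 2015.
The pending related arbitration from 27 April 2014 to 6 March 2015 tolled the period for 313 days, extending the deadline to 21 March 2016.
The pending criminal prosecution from 22 September 2015 to 7 September 2016 tolled the period for 351 days, extending the deadline to 7 March 2017.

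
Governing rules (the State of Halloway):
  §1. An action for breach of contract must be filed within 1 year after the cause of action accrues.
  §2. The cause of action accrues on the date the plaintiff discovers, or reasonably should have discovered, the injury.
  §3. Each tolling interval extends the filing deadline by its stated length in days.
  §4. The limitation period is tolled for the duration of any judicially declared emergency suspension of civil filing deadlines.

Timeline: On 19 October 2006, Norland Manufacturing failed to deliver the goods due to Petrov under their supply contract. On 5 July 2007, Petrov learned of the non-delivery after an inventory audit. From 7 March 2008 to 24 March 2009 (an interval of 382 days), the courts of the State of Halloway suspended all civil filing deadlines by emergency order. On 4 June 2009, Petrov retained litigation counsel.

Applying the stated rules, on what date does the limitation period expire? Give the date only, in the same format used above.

22 July 2009

The claim did not accrue until Petrov discovered the injury on 5 July 2007; the 19 October 2006 act date does not start the clock under the stated rule.
1 year from 5 July 2007 is 5 July 2008.
The period was tolled for 382 days by the emergency suspension of filing deadlines (7 March 2008 to 24 March 2009), pushing the deadline to 22 July 2009.
The other events in the timeline have no effect on the limitation period under the stated rules.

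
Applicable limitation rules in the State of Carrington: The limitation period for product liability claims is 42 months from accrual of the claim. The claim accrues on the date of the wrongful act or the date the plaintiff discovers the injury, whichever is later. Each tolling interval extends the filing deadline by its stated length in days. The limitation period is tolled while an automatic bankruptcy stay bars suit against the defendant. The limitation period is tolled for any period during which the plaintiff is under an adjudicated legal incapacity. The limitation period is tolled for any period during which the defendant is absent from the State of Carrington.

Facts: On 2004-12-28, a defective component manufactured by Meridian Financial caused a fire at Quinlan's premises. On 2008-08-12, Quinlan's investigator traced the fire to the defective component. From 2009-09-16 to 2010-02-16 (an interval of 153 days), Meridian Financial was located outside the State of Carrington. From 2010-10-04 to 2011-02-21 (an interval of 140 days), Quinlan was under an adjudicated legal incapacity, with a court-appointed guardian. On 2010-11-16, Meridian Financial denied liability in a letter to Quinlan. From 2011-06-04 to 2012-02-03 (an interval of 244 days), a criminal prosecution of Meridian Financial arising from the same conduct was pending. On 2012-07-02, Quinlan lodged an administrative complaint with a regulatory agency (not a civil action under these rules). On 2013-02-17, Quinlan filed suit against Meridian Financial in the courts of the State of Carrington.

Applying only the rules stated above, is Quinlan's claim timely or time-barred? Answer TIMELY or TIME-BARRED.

TIME-BARRED

The claim accrued on 2008-08-12 — the later of the 2004-12-28 act and the 2008-08-12 discovery.
The untolled deadline — 42 months after 2008-08-12 — is 2012-02-12.
The defendant's absence from the jurisdiction from 2009-09-16 to 2010-02-16 tolled the period for 153 days, extending the deadline to 2012-07-14.
Because the plaintiff's legal incapacity ran from 2010-10-04 to 2011-02-21, the deadline is extended by 140 days to 2012-12-01.
No stated provision tolls the period for a criminal prosecution, so the interval from 2011-06-04 to 2012-02-03 has no effect on the deadline.
The other events in the timeline have no effect on the limitation period under the stated rules.
Quinlan filed on 2013-02-17, after the 2012-12-01 deadline, so the action is time-barred.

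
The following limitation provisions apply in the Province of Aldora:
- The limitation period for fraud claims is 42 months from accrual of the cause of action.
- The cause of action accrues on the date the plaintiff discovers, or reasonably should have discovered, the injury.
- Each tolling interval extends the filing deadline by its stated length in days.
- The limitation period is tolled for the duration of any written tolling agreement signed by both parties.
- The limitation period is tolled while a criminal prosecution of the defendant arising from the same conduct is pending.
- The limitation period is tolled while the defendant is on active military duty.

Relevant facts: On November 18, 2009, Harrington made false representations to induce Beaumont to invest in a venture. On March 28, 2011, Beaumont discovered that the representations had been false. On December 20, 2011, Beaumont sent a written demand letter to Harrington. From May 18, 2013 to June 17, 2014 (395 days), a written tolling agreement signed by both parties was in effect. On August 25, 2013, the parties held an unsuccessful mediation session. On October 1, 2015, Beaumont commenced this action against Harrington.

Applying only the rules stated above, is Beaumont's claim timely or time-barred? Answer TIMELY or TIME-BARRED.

Under the discovery rule, the claim accrued on March 28, 2011, when Beaumont discovered the injury — not on the November 18, 2009 date of the underlying act.
42 months from March 28, 2011 is September 28, 2014.
The written tolling agreement from May 18, 2013 to June 17, 2014 tolled the period for 395 days, extending the deadline to October 28, 2015.
The other events in the timeline have no effect on the limitation period under the stated rules.
The October 1, 2015 filing precedes the October 28, 2015 deadline; the claim is timely.

TIMELY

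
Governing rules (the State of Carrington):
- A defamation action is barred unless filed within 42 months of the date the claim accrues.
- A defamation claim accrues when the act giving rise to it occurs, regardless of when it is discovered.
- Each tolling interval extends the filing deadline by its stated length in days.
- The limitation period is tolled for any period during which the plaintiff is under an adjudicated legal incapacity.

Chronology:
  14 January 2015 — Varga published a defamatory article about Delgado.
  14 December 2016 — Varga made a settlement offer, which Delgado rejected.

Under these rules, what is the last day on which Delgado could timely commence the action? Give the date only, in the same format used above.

14 July 2018

The limitation period began to run on 14 January 2015.
The untolled deadline — 42 months after 14 January 2015 — is 14 July 2018.
Nothing else in the chronology tolls or restarts the period.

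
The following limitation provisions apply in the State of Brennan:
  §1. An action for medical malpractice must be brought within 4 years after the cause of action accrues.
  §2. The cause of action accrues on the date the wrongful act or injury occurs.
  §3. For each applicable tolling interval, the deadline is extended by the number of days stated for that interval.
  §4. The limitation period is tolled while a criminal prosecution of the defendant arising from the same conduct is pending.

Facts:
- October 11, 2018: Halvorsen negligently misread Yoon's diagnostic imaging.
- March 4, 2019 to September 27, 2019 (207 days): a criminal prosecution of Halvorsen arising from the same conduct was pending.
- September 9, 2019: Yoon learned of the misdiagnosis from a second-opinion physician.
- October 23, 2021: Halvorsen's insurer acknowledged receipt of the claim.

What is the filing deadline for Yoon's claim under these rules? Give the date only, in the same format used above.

May 6, 2023

Because the rule ties accrual to occurrence, the claim accrued on October 11, 2018, not on the September 9, 2019 discovery date.
The untolled deadline — 4 years after October 11, 2018 — is October 11, 2022.
The period was tolled for 207 days by the pending criminal prosecution (March 4, 2019 to September 27, 2019), pushing the deadline to May 6, 2023.
None of the other events listed affects the running of the period under the stated rules.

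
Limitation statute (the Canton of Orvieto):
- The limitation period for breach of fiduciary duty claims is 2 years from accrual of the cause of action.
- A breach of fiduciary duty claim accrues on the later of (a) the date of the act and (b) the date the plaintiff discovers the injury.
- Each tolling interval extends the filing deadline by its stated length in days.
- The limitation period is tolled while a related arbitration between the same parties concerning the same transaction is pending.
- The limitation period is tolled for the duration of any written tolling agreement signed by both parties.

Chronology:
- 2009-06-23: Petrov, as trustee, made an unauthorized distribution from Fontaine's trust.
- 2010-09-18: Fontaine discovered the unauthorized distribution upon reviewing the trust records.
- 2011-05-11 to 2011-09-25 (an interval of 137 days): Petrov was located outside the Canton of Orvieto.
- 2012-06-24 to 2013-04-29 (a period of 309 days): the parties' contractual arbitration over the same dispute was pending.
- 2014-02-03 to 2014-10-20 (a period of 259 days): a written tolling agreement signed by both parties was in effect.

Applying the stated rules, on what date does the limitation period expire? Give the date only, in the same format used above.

2013-07-24

Taking the later of the act (2009-06-23) and discovery (2010-09-18), the claim accrued on 2010-09-18.
The untolled deadline — 2 years after 2010-09-18 — is 2012-09-18.
The period was tolled for 309 days by the pending related arbitration (2012-06-24 to 2013-04-29), pushing the deadline to 2013-07-24.
By the time the written tolling agreement began on 2014-02-03, the limitation period had already expired on 2013-07-24; that interval cannot revive it.
No stated provision tolls the period for the defendant's absence, so the interval from 2011-05-11 to 2011-09-25 has no effect on the deadline.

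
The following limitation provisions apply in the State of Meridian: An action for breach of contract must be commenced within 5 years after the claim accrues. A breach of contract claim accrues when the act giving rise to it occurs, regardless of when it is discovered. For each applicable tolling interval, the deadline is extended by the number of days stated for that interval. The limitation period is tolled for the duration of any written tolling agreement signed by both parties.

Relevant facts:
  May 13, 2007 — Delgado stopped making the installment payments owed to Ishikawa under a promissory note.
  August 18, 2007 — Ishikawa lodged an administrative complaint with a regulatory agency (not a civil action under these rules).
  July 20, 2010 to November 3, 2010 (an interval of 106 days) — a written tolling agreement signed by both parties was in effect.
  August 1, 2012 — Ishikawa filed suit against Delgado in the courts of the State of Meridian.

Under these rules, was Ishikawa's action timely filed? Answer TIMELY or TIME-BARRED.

The claim accrued on May 13, 2007, when the wrongful act occurred.
5 years from May 13, 2007 is May 13, 2012.
The period was tolled for 106 days by the written tolling agreement (July 20, 2010 to November 3, 2010), pushing the deadline to August 27, 2012.
The other events in the timeline have no effect on the limitation period under the stated rules.
Ishikawa filed on August 1, 2012, before the August 27, 2012 deadline, so the action is timely.

TIMELY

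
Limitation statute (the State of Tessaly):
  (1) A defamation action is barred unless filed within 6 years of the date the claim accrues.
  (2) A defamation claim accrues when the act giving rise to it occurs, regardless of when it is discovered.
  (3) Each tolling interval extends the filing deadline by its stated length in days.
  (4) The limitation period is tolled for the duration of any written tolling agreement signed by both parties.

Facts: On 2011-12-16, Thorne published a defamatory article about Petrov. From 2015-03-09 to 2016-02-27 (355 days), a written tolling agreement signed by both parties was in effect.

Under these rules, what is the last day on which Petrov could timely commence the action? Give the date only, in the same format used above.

The limitation period began to run on 2011-12-16.
Adding the 6 years base period to 2011-12-16 gives a deadline of 2017-12-16, before any tolling.
The written tolling agreement from 2015-03-09 to 2016-02-27 tolled the period for 355 days, extending the deadline to 2018-12-06.

2018-12-06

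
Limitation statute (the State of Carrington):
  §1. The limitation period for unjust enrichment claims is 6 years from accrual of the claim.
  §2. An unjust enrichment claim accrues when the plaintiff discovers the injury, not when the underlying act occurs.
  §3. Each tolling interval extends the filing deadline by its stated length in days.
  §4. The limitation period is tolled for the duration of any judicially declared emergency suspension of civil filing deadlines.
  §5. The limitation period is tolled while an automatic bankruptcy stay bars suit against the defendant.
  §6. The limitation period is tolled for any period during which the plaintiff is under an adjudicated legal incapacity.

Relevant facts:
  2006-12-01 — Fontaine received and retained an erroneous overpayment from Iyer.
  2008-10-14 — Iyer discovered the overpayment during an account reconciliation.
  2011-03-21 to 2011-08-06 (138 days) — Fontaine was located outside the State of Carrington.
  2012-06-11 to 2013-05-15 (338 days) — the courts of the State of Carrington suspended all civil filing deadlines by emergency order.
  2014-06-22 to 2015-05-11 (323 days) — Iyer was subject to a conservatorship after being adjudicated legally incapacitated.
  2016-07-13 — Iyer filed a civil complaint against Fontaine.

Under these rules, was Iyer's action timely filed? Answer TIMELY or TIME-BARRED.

Accrual is tied to discovery, so the period began on 2008-10-14 rather than on 2006-12-01 when the act occurred.
Adding the 6 years base period to 2008-10-14 gives a deadline of 2014-10-14, before any tolling.
Because the emergency suspension of filing deadlines ran from 2012-06-11 to 2013-05-15, the deadline is extended by 338 days to 2015-09-17.
The plaintiff's legal incapacity from 2014-06-22 to 2015-05-11 tolled the period for 323 days, extending the deadline to 2016-08-05.
Although the defendant's absence ran from 2011-03-21 to 2011-08-06, the stated rules do not make that a tolling event, so it is disregarded.
Filing on 2016-07-13 beat the 2016-08-05 deadline — the action is timely.

TIMELY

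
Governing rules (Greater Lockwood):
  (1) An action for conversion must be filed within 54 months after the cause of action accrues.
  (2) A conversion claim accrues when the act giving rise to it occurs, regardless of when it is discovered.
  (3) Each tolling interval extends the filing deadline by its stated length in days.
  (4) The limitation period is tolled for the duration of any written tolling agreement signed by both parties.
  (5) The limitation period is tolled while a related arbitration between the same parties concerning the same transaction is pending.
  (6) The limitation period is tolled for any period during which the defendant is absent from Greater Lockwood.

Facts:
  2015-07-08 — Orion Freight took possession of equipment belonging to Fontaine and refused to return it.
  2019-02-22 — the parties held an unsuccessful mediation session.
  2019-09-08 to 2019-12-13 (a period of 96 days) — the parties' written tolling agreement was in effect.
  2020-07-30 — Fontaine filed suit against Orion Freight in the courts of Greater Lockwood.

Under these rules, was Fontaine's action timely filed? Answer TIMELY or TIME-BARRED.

TIME-BARRED

The limitation period began to run on 2015-07-08.
The untolled deadline — 54 months after 2015-07-08 — is 2020-01-08.
Because the written tolling agreement ran from 2019-09-08 to 2019-12-13, the deadline is extended by 96 days to 2020-04-13.
Nothing else in the chronology tolls or restarts the period.
The 2020-07-30 filing falls after the 2020-04-13 deadline; the claim is time-barred.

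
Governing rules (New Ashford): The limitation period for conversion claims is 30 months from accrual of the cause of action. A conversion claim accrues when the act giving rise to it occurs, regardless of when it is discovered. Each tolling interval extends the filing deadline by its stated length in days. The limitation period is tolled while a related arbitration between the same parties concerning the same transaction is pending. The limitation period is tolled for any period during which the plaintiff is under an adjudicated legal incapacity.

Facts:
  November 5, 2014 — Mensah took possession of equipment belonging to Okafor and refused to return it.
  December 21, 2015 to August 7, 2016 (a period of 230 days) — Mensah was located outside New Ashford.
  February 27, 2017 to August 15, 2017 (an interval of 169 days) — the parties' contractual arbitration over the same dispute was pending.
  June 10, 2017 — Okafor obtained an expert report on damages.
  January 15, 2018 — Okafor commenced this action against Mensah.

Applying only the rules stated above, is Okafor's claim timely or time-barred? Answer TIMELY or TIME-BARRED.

TIME-BARRED

The claim accrued on November 5, 2014, when the wrongful act occurred.
The untolled deadline — 30 months after November 5, 2014 — is May 5, 2017.
Because the pending related arbitration ran from February 27, 2017 to August 15, 2017, the deadline is extended by 169 days to October 21, 2017.
No stated provision tolls the period for the defendant's absence, so the interval from December 21, 2015 to August 7, 2016 has no effect on the deadline.
Nothing else in the chronology tolls or restarts the period.
Filing on January 15, 2018 missed the October 21, 2017 deadline — the action is time-barred.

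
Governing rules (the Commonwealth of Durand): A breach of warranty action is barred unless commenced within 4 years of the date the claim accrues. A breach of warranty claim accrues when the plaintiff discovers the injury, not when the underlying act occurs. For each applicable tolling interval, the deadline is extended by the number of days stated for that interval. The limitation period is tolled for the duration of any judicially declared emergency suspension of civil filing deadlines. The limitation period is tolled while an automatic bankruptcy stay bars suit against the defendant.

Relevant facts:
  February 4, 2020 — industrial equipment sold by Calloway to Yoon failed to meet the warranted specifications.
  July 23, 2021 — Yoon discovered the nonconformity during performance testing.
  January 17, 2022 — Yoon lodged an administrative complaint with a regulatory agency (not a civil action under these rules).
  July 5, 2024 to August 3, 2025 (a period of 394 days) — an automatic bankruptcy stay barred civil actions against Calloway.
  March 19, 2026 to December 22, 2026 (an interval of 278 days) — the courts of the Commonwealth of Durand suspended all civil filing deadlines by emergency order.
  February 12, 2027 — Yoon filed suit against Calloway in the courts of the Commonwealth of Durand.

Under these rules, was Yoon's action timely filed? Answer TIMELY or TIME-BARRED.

TIMELY

Accrual is tied to discovery, so the period began on July 23, 2021 rather than on February 4, 2020 when the act occurred.
4 years from July 23, 2021 is July 23, 2025.
The automatic bankruptcy stay from July 5, 2024 to August 3, 2025 tolled the period for 394 days, extending the deadline to August 21, 2026.
The period was tolled for 278 days by the emergency suspension of filing deadlines (March 19, 2026 to December 22, 2026), pushing the deadline to May 26, 2027.
None of the other events listed affects the running of the period under the stated rules.
The February 12, 2027 filing precedes the May 26, 2027 deadline; the claim is timely.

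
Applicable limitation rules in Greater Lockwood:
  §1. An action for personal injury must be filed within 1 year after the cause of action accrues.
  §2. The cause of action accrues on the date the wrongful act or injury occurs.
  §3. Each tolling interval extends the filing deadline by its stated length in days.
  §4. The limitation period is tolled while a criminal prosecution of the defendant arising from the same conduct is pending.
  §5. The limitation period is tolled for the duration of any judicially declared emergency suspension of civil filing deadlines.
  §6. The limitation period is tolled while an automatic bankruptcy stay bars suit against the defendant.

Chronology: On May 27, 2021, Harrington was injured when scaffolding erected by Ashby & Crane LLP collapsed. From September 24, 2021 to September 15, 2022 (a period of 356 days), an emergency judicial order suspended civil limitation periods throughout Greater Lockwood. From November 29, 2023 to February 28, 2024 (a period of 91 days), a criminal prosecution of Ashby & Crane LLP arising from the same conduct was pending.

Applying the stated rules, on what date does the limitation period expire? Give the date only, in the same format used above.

May 18, 2023

The limitation period began to run on May 27, 2021.
The untolled deadline — 1 year after May 27, 2021 — is May 27, 2022.
Because the emergency suspension of filing deadlines ran from September 24, 2021 to September 15, 2022, the deadline is extended by 356 days to May 18, 2023.
The pending criminal prosecution starting November 29, 2023 came too late — the period had run on May 18, 2023 — and so does not extend the deadline.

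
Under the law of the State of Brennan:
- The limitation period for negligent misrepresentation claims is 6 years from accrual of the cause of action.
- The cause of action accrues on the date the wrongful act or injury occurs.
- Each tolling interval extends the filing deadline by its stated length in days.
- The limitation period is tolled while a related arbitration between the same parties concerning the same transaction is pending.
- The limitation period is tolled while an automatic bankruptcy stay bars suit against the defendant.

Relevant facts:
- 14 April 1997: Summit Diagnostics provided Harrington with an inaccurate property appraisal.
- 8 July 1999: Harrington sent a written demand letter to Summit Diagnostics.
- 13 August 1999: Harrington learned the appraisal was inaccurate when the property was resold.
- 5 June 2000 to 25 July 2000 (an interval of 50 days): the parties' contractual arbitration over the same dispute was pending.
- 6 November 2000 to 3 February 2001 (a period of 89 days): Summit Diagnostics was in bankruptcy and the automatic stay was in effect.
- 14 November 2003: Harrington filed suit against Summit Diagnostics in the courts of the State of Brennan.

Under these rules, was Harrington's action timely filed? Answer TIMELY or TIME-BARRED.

TIME-BARRED

Accrual is governed by the date of the act, so the period began to run on 14 April 1997; the later discovery on 13 August 1999 is irrelevant under the stated rule.
Adding the 6 years base period to 14 April 1997 gives a deadline of 14 April 2003, before any tolling.
Because the pending related arbitration ran from 5 June 2000 to 25 July 2000, the deadline is extended by 50 days to 3 June 2003.
The period was tolled for 89 days by the automatic bankruptcy stay (6 November 2000 to 3 February 2001), pushing the deadline to 31 August 2003.
Nothing else in the chronology tolls or restarts the period.
Harrington filed on 14 November 2003, after the 31 August 2003 deadline, so the action is time-barred.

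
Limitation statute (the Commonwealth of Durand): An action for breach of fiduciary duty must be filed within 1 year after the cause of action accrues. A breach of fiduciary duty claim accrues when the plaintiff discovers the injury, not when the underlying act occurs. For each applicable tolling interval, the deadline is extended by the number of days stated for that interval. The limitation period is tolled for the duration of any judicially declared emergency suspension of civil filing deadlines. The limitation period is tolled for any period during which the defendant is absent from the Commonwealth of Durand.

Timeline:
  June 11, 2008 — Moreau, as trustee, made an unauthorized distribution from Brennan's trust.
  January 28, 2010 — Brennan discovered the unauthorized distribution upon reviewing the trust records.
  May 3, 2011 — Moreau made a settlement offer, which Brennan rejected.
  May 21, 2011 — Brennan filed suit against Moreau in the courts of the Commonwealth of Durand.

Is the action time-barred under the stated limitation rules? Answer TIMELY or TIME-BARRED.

TIME-BARRED

Accrual is tied to discovery, so the period began on January 28, 2010 rather than on June 11, 2008 when the act occurred.
1 year from January 28, 2010 is January 28, 2011.
None of the other events listed affects the running of the period under the stated rules.
Brennan filed on May 21, 2011, after the January 28, 2011 deadline, so the action is time-barred.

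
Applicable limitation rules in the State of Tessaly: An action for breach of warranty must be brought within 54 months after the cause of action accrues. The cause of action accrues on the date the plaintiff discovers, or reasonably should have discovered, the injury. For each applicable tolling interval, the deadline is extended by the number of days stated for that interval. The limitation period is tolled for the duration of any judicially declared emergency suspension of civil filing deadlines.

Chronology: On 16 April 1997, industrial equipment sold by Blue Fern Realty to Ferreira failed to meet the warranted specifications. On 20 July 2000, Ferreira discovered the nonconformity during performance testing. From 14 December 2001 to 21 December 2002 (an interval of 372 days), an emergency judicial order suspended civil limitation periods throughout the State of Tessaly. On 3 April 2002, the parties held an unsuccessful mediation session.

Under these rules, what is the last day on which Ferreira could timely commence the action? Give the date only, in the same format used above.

27 January 2006

Under the discovery rule, the claim accrued on 20 July 2000, when Ferreira discovered the injury — not on the 16 April 1997 date of the underlying act.
54 months from 20 July 2000 is 20 January 2005.
The period was tolled for 372 days by the emergency suspension of filing deadlines (14 December 2001 to 21 December 2002), pushing the deadline to 27 January 2006.
The other events in the timeline have no effect on the limitation period under the stated rules.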